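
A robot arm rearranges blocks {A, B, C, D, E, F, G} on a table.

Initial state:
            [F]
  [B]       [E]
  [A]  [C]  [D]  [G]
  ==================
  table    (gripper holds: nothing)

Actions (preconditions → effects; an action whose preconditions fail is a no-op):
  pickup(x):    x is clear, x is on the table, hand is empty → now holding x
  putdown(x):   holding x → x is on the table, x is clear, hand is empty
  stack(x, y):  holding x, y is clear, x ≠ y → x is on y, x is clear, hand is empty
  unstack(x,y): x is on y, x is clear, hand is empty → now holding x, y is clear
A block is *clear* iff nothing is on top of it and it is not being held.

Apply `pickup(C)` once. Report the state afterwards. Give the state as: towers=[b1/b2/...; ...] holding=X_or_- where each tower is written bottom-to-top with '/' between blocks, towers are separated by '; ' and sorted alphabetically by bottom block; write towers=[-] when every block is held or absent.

before: towers=[A/B; C; D/E/F; G] holding=-
pre[pickup(C)]: clear(C) ✓, ontable(C) ✓, handempty ✓
all met → apply pickup(C)
after:  towers=[A/B; D/E/F; G] holding=C

towers=[A/B; D/E/F; G] holding=C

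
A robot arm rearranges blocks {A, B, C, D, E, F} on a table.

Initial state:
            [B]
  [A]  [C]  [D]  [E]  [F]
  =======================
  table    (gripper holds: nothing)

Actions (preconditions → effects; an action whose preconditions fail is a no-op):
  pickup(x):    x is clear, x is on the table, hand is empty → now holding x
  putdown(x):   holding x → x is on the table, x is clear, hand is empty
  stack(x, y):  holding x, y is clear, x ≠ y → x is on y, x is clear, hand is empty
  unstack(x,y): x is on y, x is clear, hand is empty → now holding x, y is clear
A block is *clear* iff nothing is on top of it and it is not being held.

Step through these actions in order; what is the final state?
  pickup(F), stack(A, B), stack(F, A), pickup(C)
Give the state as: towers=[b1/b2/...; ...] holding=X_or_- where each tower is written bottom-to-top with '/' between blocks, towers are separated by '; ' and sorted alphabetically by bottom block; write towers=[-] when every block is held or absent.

step 1 (pickup(F)): towers=[A; C; D/B; E] holding=F
step 2 (stack(A, B)) [no-op]: towers=[A; C; D/B; E] holding=F
step 3 (stack(F, A)): towers=[A/F; C; D/B; E] holding=-
step 4 (pickup(C)): towers=[A/F; D/B; E] holding=C

towers=[A/F; D/B; E] holding=C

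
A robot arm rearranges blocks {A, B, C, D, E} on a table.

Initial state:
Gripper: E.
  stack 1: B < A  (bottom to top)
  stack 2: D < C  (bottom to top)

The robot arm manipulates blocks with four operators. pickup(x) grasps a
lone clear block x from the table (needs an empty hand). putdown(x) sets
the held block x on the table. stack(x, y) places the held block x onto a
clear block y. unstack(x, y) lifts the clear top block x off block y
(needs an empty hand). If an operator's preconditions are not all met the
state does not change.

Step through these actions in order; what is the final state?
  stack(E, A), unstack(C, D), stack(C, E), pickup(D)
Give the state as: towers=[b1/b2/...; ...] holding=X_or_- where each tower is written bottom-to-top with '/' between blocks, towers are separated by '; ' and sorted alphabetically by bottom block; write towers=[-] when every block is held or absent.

step 1 (stack(E, A)): towers=[B/A/E; D/C] holding=-
step 2 (unstack(C, D)): towers=[B/A/E; D] holding=C
step 3 (stack(C, E)): towers=[B/A/E/C; D] holding=-
step 4 (pickup(D)): towers=[B/A/E/C] holding=D

towers=[B/A/E/C] holding=D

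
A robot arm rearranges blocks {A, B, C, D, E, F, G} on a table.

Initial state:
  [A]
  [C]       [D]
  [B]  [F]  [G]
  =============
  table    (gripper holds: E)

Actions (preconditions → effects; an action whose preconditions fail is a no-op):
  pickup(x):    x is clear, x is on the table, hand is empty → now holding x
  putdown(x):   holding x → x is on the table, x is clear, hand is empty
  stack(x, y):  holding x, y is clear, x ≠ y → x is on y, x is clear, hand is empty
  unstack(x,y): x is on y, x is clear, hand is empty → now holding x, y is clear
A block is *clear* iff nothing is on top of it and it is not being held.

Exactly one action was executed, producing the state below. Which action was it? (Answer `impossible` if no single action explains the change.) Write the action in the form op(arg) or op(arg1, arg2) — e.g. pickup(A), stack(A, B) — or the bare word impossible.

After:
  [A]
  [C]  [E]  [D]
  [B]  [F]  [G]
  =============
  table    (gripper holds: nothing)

stack(E, F)

target: towers=[B/C/A; F/E; G/D] holding=-
        putdown(E) → towers=[B/C/A; E; F; G/D] holding=-
       stack(E, F) → towers=[B/C/A; F/E; G/D] holding=-  ← match
       stack(E, D) → towers=[B/C/A; F; G/D/E] holding=-
       stack(E, A) → towers=[B/C/A/E; F; G/D] holding=-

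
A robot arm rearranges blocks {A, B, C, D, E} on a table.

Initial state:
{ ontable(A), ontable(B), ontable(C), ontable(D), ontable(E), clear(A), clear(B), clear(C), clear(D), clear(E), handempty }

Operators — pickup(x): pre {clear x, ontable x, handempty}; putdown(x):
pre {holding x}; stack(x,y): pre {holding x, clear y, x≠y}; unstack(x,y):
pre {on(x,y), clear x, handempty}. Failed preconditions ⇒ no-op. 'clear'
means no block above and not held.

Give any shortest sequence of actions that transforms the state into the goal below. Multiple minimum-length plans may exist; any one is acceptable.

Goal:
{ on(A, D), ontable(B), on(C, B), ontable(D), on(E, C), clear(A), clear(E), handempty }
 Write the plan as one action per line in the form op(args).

pickup(A)
stack(A, D)
pickup(C)
stack(C, B)
pickup(E)
stack(E, C)

step 1 (pickup(A)): towers=[B; C; D; E] holding=A
step 2 (stack(A, D)): towers=[B; C; D/A; E] holding=-
step 3 (pickup(C)): towers=[B; D/A; E] holding=C
step 4 (stack(C, B)): towers=[B/C; D/A; E] holding=-
step 5 (pickup(E)): towers=[B/C; D/A] holding=E
step 6 (stack(E, C)): towers=[B/C/E; D/A] holding=-
goal check: towers=[B/C/E; D/A] holding=- — reached (length 6, optimal by BFS)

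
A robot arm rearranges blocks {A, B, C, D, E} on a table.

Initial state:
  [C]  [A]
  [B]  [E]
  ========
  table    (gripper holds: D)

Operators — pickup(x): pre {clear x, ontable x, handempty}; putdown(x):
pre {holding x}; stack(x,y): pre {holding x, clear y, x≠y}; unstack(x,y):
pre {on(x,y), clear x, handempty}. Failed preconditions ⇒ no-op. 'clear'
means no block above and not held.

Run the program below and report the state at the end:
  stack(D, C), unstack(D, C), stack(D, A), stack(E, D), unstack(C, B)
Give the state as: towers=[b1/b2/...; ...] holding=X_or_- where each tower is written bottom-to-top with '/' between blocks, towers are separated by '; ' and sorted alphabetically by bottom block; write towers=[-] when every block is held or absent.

towers=[B; E/A/D] holding=C

step 1 (stack(D, C)): towers=[B/C/D; E/A] holding=-
step 2 (unstack(D, C)): towers=[B/C; E/A] holding=D
step 3 (stack(D, A)): towers=[B/C; E/A/D] holding=-
step 4 (stack(E, D)) [no-op]: towers=[B/C; E/A/D] holding=-
step 5 (unstack(C, B)): towers=[B; E/A/D] holding=C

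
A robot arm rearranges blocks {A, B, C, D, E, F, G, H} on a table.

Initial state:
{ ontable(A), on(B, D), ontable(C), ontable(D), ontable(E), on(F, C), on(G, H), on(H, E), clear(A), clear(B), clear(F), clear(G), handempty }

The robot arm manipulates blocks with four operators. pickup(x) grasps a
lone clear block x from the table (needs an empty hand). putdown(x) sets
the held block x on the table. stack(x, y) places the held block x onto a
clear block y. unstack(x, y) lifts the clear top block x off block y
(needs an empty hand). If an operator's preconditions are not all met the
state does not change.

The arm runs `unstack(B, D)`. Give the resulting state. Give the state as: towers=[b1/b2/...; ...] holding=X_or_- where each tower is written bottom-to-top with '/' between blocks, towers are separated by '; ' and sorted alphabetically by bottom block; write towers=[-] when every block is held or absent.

towers=[A; C/F; D; E/H/G] holding=B

before: towers=[A; C/F; D/B; E/H/G] holding=-
pre[unstack(B, D)]: on(B,D) yes, clear(B) yes, handempty yes
all met → apply unstack(B, D)
after:  towers=[A; C/F; D; E/H/G] holding=B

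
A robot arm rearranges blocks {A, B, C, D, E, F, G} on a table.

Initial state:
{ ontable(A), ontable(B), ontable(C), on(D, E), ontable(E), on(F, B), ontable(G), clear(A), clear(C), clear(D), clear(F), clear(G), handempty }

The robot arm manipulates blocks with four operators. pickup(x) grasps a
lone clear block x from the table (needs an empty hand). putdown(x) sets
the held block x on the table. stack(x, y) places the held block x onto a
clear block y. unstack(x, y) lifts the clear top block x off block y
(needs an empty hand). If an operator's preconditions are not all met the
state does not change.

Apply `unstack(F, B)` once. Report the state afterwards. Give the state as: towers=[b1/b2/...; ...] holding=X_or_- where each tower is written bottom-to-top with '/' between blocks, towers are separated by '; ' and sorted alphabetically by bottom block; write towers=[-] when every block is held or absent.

towers=[A; B; C; E/D; G] holding=F

before: towers=[A; B/F; C; E/D; G] holding=-
pre[unstack(F, B)]: on(F,B) yes, clear(F) yes, handempty yes
all met → apply unstack(F, B)
after:  towers=[A; B; C; E/D; G] holding=F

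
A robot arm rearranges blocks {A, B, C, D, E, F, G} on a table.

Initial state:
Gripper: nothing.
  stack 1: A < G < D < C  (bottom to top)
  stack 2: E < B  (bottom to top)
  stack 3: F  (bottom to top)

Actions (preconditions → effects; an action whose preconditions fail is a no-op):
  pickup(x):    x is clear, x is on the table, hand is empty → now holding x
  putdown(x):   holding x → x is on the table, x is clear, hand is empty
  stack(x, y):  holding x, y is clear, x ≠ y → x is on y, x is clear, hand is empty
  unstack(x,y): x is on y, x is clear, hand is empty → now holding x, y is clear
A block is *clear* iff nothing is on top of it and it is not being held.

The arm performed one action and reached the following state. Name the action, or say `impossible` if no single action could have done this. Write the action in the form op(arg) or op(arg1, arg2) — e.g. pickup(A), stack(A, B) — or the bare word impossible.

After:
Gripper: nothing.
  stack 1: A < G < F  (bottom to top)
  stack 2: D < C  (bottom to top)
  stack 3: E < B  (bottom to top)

target: towers=[A/G/F; D/C; E/B] holding=-
     unstack(B, E) → towers=[A/G/D/C; E; F] holding=B
         pickup(F) → towers=[A/G/D/C; E/B] holding=F
     unstack(C, D) → towers=[A/G/D; E/B; F] holding=C
none of the 3 applicable actions match → impossible

impossible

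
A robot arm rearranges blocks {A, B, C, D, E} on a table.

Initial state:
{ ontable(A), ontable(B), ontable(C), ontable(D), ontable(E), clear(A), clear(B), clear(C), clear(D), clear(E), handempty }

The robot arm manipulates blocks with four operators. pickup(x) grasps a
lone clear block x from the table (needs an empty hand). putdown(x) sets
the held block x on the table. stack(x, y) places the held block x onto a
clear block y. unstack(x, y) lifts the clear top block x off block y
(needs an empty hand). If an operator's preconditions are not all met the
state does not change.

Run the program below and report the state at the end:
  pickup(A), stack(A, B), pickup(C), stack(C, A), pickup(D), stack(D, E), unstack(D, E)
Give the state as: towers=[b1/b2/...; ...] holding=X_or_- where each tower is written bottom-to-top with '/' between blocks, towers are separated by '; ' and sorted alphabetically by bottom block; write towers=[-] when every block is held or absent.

towers=[B/A/C; E] holding=D

step 1 (pickup(A)): towers=[B; C; D; E] holding=A
step 2 (stack(A, B)): towers=[B/A; C; D; E] holding=-
step 3 (pickup(C)): towers=[B/A; D; E] holding=C
step 4 (stack(C, A)): towers=[B/A/C; D; E] holding=-
step 5 (pickup(D)): towers=[B/A/C; E] holding=D
step 6 (stack(D, E)): towers=[B/A/C; E/D] holding=-
step 7 (unstack(D, E)): towers=[B/A/C; E] holding=D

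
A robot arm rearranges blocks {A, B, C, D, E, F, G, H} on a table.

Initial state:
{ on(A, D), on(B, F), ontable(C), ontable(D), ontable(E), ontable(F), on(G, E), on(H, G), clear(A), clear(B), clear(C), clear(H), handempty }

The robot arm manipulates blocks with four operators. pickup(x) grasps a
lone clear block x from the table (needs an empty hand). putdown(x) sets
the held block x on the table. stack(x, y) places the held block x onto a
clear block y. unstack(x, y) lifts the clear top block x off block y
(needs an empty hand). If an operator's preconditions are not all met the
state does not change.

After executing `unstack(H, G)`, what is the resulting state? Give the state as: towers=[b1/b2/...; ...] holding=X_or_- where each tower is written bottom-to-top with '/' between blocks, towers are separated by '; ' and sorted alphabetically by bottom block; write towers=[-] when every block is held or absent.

towers=[C; D/A; E/G; F/B] holding=H

before: towers=[C; D/A; E/G/H; F/B] holding=-
pre[unstack(H, G)]: on(H,G) ok, clear(H) ok, handempty ok
all met → apply unstack(H, G)
after:  towers=[C; D/A; E/G; F/B] holding=H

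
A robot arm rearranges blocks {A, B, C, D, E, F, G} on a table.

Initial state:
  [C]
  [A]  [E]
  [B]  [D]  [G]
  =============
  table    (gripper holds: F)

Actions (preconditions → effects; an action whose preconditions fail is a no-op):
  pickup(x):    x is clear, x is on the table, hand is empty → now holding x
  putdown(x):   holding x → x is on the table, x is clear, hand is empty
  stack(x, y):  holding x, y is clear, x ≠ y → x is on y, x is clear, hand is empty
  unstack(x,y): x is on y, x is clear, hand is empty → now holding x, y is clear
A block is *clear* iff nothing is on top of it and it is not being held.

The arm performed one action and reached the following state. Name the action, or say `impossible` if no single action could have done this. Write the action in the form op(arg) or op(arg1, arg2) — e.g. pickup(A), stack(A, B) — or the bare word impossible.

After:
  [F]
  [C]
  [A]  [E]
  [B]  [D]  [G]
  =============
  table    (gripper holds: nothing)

stack(F, C)

target: towers=[B/A/C/F; D/E; G] holding=-
        putdown(F) → towers=[B/A/C; D/E; F; G] holding=-
       stack(F, G) → towers=[B/A/C; D/E; G/F] holding=-
       stack(F, E) → towers=[B/A/C; D/E/F; G] holding=-
       stack(F, C) → towers=[B/A/C/F; D/E; G] holding=-  ← match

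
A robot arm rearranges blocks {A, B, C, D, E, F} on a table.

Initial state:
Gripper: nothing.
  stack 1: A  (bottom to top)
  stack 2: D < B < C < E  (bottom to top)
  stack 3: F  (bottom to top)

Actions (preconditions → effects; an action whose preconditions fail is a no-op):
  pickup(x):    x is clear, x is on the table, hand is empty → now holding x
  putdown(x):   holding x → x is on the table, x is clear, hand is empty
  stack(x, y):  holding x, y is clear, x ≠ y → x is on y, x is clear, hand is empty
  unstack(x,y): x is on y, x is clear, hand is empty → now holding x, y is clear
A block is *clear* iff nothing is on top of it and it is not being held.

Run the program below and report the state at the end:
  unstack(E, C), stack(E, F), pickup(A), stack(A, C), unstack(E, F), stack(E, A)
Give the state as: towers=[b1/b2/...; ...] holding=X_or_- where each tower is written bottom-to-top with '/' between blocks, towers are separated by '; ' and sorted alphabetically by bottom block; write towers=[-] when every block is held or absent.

step 1 (unstack(E, C)): towers=[A; D/B/C; F] holding=E
step 2 (stack(E, F)): towers=[A; D/B/C; F/E] holding=-
step 3 (pickup(A)): towers=[D/B/C; F/E] holding=A
step 4 (stack(A, C)): towers=[D/B/C/A; F/E] holding=-
step 5 (unstack(E, F)): towers=[D/B/C/A; F] holding=E
step 6 (stack(E, A)): towers=[D/B/C/A/E; F] holding=-

towers=[D/B/C/A/E; F] holding=-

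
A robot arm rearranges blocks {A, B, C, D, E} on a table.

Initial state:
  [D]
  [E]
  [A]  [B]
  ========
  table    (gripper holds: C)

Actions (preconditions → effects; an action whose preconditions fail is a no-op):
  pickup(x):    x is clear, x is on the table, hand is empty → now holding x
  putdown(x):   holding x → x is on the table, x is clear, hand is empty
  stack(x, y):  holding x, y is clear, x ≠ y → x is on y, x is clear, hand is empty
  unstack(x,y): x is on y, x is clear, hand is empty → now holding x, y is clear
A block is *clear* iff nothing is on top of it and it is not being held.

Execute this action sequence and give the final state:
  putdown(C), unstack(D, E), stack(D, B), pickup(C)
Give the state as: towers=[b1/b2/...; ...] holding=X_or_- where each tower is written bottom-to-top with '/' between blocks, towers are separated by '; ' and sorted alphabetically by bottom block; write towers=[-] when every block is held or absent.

step 1 (putdown(C)): towers=[A/E/D; B; C] holding=-
step 2 (unstack(D, E)): towers=[A/E; B; C] holding=D
step 3 (stack(D, B)): towers=[A/E; B/D; C] holding=-
step 4 (pickup(C)): towers=[A/E; B/D] holding=C

towers=[A/E; B/D] holding=C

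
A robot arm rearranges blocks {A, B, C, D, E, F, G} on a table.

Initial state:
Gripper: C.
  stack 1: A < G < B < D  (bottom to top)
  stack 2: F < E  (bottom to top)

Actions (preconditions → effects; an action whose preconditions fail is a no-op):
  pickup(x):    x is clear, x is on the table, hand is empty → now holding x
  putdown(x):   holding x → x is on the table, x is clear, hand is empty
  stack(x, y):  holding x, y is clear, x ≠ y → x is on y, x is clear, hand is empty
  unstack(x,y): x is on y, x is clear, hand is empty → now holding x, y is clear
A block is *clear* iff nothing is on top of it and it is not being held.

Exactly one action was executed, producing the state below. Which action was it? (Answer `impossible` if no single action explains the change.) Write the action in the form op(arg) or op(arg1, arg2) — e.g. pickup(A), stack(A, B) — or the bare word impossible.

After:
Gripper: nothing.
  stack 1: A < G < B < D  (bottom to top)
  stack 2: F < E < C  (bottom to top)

target: towers=[A/G/B/D; F/E/C] holding=-
        putdown(C) → towers=[A/G/B/D; C; F/E] holding=-
       stack(C, D) → towers=[A/G/B/D/C; F/E] holding=-
       stack(C, E) → towers=[A/G/B/D; F/E/C] holding=-  ← match

stack(C, E)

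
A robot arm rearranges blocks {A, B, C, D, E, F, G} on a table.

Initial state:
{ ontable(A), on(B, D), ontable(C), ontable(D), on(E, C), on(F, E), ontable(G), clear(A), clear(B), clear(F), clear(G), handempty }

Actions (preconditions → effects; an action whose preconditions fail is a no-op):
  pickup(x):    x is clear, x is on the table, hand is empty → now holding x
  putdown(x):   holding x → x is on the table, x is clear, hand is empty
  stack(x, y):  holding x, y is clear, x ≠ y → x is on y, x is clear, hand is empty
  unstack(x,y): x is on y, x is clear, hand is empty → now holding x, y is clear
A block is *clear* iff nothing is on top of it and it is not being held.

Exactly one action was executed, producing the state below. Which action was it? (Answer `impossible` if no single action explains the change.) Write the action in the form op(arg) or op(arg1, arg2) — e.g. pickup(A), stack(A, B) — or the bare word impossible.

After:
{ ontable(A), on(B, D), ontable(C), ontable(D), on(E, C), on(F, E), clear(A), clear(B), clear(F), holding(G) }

target: towers=[A; C/E/F; D/B] holding=G
     unstack(B, D) → towers=[A; C/E/F; D; G] holding=B
     unstack(F, E) → towers=[A; C/E; D/B; G] holding=F
         pickup(G) → towers=[A; C/E/F; D/B] holding=G  ← match
         pickup(A) → towers=[C/E/F; D/B; G] holding=A

pickup(G)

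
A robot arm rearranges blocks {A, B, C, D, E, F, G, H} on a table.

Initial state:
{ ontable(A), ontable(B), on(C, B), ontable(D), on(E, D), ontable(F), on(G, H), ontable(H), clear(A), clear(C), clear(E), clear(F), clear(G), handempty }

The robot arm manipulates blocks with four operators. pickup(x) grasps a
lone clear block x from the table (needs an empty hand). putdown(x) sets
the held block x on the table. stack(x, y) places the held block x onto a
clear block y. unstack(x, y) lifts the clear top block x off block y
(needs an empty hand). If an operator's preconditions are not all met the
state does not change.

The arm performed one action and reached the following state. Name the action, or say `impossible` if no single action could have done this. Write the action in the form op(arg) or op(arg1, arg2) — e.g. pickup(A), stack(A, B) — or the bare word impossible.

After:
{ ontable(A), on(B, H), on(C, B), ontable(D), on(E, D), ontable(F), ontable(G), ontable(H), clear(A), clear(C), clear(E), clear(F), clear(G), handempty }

target: towers=[A; D/E; F; G; H/B/C] holding=-
     unstack(G, H) → towers=[A; B/C; D/E; F; H] holding=G
         pickup(A) → towers=[B/C; D/E; F; H/G] holding=A
     unstack(E, D) → towers=[A; B/C; D; F; H/G] holding=E
         pickup(F) → towers=[A; B/C; D/E; H/G] holding=F
     unstack(C, B) → towers=[A; B; D/E; F; H/G] holding=C
none of the 5 applicable actions match → impossible

impossible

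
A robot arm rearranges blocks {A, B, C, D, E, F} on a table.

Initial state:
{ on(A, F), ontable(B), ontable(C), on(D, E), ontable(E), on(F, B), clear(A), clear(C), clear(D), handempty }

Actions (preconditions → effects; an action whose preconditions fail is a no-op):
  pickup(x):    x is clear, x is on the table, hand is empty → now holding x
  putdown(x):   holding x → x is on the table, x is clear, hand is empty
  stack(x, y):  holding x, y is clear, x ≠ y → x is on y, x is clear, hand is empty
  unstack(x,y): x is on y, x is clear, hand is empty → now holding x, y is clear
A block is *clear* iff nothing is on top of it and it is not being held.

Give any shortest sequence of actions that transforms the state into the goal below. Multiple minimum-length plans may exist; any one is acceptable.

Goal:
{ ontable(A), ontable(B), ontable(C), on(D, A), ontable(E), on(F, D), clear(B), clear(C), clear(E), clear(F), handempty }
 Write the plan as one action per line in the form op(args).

unstack(A, F)
putdown(A)
unstack(D, E)
stack(D, A)
unstack(F, B)
stack(F, D)

step 1 (unstack(A, F)): towers=[B/F; C; E/D] holding=A
step 2 (putdown(A)): towers=[A; B/F; C; E/D] holding=-
step 3 (unstack(D, E)): towers=[A; B/F; C; E] holding=D
step 4 (stack(D, A)): towers=[A/D; B/F; C; E] holding=-
step 5 (unstack(F, B)): towers=[A/D; B; C; E] holding=F
step 6 (stack(F, D)): towers=[A/D/F; B; C; E] holding=-
goal check: towers=[A/D/F; B; C; E] holding=- — reached (length 6, optimal by BFS)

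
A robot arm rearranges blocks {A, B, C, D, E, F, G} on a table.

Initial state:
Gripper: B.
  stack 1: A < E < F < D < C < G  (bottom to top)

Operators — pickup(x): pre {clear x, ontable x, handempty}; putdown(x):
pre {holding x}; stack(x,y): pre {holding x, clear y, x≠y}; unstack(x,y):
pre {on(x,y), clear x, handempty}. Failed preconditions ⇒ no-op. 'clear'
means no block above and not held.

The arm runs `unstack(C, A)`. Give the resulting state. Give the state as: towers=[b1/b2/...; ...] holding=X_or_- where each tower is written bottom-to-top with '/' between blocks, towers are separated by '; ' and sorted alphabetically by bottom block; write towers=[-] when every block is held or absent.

before: towers=[A/E/F/D/C/G] holding=B
pre[unstack(C, A)]: on(C,A) ✗, clear(C) ✗, handempty ✗
on(C,A), clear(C), handempty unmet → unstack(C, A) is a no-op
after:  towers=[A/E/F/D/C/G] holding=B

towers=[A/E/F/D/C/G] holding=B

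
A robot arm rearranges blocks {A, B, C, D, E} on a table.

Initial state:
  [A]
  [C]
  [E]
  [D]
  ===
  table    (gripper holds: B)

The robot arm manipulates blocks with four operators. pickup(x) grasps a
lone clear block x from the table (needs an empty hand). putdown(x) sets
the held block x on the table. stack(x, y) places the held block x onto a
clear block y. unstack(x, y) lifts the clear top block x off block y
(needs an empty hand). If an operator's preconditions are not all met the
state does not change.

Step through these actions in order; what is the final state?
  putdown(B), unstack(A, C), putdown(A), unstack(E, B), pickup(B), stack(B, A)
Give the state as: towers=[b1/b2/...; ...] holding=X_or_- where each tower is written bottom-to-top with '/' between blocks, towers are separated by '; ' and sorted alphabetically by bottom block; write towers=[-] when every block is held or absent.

towers=[A/B; D/E/C] holding=-

step 1 (putdown(B)): towers=[B; D/E/C/A] holding=-
step 2 (unstack(A, C)): towers=[B; D/E/C] holding=A
step 3 (putdown(A)): towers=[A; B; D/E/C] holding=-
step 4 (unstack(E, B)) [no-op]: towers=[A; B; D/E/C] holding=-
step 5 (pickup(B)): towers=[A; D/E/C] holding=B
step 6 (stack(B, A)): towers=[A/B; D/E/C] holding=-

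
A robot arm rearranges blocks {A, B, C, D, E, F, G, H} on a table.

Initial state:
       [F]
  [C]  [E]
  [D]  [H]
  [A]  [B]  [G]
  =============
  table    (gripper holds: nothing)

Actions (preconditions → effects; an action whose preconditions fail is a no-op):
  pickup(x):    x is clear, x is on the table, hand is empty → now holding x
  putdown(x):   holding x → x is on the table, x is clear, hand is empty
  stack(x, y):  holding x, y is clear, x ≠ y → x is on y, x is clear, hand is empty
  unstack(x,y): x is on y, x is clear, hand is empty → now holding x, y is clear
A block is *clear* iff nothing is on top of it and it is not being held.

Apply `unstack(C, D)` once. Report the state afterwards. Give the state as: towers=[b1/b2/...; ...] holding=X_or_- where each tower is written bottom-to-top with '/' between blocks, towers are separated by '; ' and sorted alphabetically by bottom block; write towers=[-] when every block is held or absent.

towers=[A/D; B/H/E/F; G] holding=C

before: towers=[A/D/C; B/H/E/F; G] holding=-
pre[unstack(C, D)]: on(C,D) ✓, clear(C) ✓, handempty ✓
all met → apply unstack(C, D)
after:  towers=[A/D; B/H/E/F; G] holding=C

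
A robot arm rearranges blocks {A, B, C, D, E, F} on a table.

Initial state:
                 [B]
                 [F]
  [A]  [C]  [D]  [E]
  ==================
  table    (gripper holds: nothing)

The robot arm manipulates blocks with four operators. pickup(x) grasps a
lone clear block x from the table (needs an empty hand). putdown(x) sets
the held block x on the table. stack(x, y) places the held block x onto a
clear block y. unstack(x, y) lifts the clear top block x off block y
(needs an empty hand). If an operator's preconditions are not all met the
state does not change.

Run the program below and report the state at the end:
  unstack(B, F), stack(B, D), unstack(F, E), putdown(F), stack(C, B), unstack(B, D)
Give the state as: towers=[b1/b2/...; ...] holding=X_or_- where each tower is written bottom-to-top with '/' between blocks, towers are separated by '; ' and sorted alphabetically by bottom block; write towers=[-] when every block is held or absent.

step 1 (unstack(B, F)): towers=[A; C; D; E/F] holding=B
step 2 (stack(B, D)): towers=[A; C; D/B; E/F] holding=-
step 3 (unstack(F, E)): towers=[A; C; D/B; E] holding=F
step 4 (putdown(F)): towers=[A; C; D/B; E; F] holding=-
step 5 (stack(C, B)) [no-op]: towers=[A; C; D/B; E; F] holding=-
step 6 (unstack(B, D)): towers=[A; C; D; E; F] holding=B

towers=[A; C; D; E; F] holding=B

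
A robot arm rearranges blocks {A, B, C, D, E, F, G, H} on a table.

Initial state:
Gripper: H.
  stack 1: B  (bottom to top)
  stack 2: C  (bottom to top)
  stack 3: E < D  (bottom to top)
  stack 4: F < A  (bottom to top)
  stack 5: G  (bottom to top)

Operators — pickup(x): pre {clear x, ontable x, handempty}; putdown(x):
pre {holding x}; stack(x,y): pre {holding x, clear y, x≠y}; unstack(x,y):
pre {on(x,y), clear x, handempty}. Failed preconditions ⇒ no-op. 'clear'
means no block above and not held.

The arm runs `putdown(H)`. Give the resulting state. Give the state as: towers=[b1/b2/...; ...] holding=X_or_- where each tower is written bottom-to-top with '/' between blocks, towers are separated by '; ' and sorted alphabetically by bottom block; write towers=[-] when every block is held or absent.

towers=[B; C; E/D; F/A; G; H] holding=-

before: towers=[B; C; E/D; F/A; G] holding=H
pre[putdown(H)]: holding(H) ok
all met → apply putdown(H)
after:  towers=[B; C; E/D; F/A; G; H] holding=-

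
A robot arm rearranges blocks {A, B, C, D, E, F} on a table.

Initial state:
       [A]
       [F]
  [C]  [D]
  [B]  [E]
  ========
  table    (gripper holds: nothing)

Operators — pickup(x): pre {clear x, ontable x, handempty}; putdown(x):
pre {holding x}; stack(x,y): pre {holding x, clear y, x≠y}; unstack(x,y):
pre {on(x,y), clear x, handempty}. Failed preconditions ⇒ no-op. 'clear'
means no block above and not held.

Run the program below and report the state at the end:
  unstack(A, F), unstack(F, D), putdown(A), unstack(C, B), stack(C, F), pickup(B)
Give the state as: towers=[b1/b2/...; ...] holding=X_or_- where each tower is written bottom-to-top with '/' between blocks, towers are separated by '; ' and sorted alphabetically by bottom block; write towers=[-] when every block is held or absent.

towers=[A; E/D/F/C] holding=B

step 1 (unstack(A, F)): towers=[B/C; E/D/F] holding=A
step 2 (unstack(F, D)) [no-op]: towers=[B/C; E/D/F] holding=A
step 3 (putdown(A)): towers=[A; B/C; E/D/F] holding=-
step 4 (unstack(C, B)): towers=[A; B; E/D/F] holding=C
step 5 (stack(C, F)): towers=[A; B; E/D/F/C] holding=-
step 6 (pickup(B)): towers=[A; E/D/F/C] holding=B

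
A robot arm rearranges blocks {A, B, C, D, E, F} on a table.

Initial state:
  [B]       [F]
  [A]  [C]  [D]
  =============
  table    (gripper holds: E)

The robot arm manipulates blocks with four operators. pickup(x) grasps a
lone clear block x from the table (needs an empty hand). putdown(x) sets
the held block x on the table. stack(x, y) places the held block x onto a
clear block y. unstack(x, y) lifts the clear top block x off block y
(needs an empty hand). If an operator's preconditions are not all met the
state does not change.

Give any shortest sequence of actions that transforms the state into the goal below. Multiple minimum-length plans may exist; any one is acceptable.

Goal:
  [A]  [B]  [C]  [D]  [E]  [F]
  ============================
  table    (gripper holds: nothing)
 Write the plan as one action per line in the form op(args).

putdown(E)
unstack(B, A)
putdown(B)
unstack(F, D)
putdown(F)

step 1 (putdown(E)): towers=[A/B; C; D/F; E] holding=-
step 2 (unstack(B, A)): towers=[A; C; D/F; E] holding=B
step 3 (putdown(B)): towers=[A; B; C; D/F; E] holding=-
step 4 (unstack(F, D)): towers=[A; B; C; D; E] holding=F
step 5 (putdown(F)): towers=[A; B; C; D; E; F] holding=-
goal check: towers=[A; B; C; D; E; F] holding=- — reached (length 5, optimal by BFS)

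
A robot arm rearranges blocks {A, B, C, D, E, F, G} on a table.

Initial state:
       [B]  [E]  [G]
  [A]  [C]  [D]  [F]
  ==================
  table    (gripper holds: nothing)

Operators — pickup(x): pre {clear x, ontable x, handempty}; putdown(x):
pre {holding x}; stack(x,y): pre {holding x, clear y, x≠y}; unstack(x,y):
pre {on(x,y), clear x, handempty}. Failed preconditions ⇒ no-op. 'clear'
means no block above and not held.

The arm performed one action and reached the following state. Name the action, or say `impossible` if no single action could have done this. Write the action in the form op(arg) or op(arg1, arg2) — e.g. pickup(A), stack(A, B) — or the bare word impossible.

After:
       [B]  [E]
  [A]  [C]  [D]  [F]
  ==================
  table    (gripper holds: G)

unstack(G, F)

target: towers=[A; C/B; D/E; F] holding=G
     unstack(B, C) → towers=[A; C; D/E; F/G] holding=B
     unstack(G, F) → towers=[A; C/B; D/E; F] holding=G  ← match
         pickup(A) → towers=[C/B; D/E; F/G] holding=A
     unstack(E, D) → towers=[A; C/B; D; F/G] holding=E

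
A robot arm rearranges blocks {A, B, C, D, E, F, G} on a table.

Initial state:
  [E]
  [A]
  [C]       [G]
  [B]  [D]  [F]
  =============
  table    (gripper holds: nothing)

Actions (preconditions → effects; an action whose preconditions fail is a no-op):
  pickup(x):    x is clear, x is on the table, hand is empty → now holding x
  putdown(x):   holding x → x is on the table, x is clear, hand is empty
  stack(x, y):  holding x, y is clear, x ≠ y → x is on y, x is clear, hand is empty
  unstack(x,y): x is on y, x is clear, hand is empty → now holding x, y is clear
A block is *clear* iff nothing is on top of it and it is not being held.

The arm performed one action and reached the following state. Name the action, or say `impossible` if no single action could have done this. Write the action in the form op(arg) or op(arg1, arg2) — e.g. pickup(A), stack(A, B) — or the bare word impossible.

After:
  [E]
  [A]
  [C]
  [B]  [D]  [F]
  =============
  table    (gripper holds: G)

target: towers=[B/C/A/E; D; F] holding=G
     unstack(G, F) → towers=[B/C/A/E; D; F] holding=G  ← match
         pickup(D) → towers=[B/C/A/E; F/G] holding=D
     unstack(E, A) → towers=[B/C/A; D; F/G] holding=E

unstack(G, F)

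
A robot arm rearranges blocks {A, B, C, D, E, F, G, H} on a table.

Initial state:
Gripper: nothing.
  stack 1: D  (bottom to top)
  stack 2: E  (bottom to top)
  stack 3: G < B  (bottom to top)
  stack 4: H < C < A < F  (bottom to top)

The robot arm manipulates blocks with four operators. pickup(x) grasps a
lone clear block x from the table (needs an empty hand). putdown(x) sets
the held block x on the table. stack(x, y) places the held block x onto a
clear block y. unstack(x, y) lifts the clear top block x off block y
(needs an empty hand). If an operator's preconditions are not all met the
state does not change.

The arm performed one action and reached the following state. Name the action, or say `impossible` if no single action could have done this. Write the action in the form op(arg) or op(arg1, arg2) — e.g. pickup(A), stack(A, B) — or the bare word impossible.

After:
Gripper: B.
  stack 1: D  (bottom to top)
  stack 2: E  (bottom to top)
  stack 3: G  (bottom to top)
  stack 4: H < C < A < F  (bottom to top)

unstack(B, G)

target: towers=[D; E; G; H/C/A/F] holding=B
         pickup(E) → towers=[D; G/B; H/C/A/F] holding=E
     unstack(B, G) → towers=[D; E; G; H/C/A/F] holding=B  ← match
     unstack(F, A) → towers=[D; E; G/B; H/C/A] holding=F
         pickup(D) → towers=[E; G/B; H/C/A/F] holding=D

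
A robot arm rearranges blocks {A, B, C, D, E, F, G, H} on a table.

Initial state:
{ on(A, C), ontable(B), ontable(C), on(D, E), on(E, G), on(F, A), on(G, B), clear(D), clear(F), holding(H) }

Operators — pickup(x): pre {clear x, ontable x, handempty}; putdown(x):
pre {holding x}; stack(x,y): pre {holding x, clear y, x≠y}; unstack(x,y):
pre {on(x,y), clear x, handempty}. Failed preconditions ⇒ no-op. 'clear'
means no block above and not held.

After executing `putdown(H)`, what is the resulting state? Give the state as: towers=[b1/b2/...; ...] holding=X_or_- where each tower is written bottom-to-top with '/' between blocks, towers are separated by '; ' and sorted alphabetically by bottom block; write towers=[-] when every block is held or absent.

before: towers=[B/G/E/D; C/A/F] holding=H
pre[putdown(H)]: holding(H) ok
all met → apply putdown(H)
after:  towers=[B/G/E/D; C/A/F; H] holding=-

towers=[B/G/E/D; C/A/F; H] holding=-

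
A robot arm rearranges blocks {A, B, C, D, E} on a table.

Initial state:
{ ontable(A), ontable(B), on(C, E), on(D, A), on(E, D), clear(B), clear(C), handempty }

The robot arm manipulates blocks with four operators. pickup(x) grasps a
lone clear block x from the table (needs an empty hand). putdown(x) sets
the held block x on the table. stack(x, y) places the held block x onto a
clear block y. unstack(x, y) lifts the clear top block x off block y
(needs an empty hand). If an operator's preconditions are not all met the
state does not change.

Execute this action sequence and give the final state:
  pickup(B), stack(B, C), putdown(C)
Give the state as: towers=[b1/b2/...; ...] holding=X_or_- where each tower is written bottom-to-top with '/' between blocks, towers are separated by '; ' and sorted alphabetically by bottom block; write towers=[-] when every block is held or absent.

step 1 (pickup(B)): towers=[A/D/E/C] holding=B
step 2 (stack(B, C)): towers=[A/D/E/C/B] holding=-
step 3 (putdown(C)) [no-op]: towers=[A/D/E/C/B] holding=-

towers=[A/D/E/C/B] holding=-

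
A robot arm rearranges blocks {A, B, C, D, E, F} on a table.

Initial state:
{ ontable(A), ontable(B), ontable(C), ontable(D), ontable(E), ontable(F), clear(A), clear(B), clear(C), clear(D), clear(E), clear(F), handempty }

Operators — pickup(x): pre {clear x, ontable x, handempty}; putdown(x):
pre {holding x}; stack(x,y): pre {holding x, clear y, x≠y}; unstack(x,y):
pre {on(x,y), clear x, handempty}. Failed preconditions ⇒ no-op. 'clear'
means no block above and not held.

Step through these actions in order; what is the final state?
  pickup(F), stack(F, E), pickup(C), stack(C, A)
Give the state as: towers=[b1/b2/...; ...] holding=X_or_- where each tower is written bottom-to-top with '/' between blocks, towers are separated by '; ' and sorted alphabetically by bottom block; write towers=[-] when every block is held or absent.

step 1 (pickup(F)): towers=[A; B; C; D; E] holding=F
step 2 (stack(F, E)): towers=[A; B; C; D; E/F] holding=-
step 3 (pickup(C)): towers=[A; B; D; E/F] holding=C
step 4 (stack(C, A)): towers=[A/C; B; D; E/F] holding=-

towers=[A/C; B; D; E/F] holding=-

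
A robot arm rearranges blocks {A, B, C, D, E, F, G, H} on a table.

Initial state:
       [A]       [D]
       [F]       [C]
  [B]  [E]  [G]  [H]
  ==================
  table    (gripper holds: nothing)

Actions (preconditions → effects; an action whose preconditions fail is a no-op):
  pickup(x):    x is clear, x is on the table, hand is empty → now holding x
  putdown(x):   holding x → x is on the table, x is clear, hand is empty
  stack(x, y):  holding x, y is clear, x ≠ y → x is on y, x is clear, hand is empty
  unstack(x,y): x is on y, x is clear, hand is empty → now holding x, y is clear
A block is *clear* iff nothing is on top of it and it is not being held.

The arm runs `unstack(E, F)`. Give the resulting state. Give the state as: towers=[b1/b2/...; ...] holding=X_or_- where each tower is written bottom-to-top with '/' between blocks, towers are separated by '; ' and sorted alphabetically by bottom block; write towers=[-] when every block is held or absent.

towers=[B; E/F/A; G; H/C/D] holding=-

before: towers=[B; E/F/A; G; H/C/D] holding=-
pre[unstack(E, F)]: on(E,F) fail, clear(E) fail, handempty ok
on(E,F), clear(E) unmet → unstack(E, F) is a no-op
after:  towers=[B; E/F/A; G; H/C/D] holding=-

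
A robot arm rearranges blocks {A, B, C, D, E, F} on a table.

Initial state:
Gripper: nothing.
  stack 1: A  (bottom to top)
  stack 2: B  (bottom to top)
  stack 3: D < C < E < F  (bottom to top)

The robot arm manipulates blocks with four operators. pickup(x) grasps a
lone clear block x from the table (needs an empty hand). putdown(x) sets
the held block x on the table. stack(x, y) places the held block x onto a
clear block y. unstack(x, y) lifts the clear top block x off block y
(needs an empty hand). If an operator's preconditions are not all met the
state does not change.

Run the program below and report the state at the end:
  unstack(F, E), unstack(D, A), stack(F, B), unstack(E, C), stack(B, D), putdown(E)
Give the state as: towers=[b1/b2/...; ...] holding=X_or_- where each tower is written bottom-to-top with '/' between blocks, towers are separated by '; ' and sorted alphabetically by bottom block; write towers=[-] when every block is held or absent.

towers=[A; B/F; D/C; E] holding=-

step 1 (unstack(F, E)): towers=[A; B; D/C/E] holding=F
step 2 (unstack(D, A)) [no-op]: towers=[A; B; D/C/E] holding=F
step 3 (stack(F, B)): towers=[A; B/F; D/C/E] holding=-
step 4 (unstack(E, C)): towers=[A; B/F; D/C] holding=E
step 5 (stack(B, D)) [no-op]: towers=[A; B/F; D/C] holding=E
step 6 (putdown(E)): towers=[A; B/F; D/C; E] holding=-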